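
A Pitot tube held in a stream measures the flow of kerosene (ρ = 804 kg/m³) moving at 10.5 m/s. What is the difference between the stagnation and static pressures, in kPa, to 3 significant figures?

44.3 kPa

At the stagnation point the flow is brought to rest, so Bernoulli gives P_stag − P_static = ½ρv².
ΔP = ½·804·10.5² = 44300 Pa.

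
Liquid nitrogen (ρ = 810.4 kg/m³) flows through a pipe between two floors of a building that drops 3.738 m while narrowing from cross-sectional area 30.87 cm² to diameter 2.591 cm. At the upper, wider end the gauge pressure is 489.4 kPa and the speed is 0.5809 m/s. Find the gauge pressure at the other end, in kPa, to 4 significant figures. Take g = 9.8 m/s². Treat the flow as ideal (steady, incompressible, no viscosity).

Continuity gives A₁v₁ = A₂v₂, so v₂ = (30.87 cm²)/(5.273 cm²) × 0.5809 m/s = 3.401 m/s.
Bernoulli: P₁ + ½ρv₁² + ρg h₁ = P₂ + ½ρv₂² + ρg h₂, so P₂ = P₁ + ½ρ(v₁² − v₂²) − ρg(h₂ − h₁).
P₂ = 489400 + ½·810.4·(0.5809² − 3.401²) − 810.4·9.8·(−3.738) = 489400 + (-4550) − (-29690) = 514500 Pa.

P₂ = 514.5 kPa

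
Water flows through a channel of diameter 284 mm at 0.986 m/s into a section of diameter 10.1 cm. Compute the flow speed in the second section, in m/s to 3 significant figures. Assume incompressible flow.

v₂ ≈ 7.80 m/s

Continuity gives A₁v₁ = A₂v₂, so v₂ = (633 cm²)/(80.1 cm²) × 0.986 m/s = 7.80 m/s.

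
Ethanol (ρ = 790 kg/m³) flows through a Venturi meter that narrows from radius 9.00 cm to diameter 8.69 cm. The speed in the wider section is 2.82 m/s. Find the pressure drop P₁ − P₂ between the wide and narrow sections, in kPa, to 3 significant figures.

54.7 kPa

By continuity, v₂ = v₁·A₁/A₂ = 2.82·(254/59.3) = 12.1 m/s.
Along the horizontal streamline, P + ½ρv² is constant.
P₁ − P₂ = ½·790·(12.1² − 2.82²) = ½·790·138 = 54700 Pa.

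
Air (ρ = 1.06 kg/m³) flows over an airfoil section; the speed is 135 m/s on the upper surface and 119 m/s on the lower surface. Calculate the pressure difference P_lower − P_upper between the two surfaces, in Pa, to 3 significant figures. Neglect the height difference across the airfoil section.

The pressure is lower where the speed is higher: ΔP = ½ρ(v_up² − v_low²).
ΔP = ½·1.06·(135² − 119²) = 2150 Pa.

ΔP ≈ 2150 Pa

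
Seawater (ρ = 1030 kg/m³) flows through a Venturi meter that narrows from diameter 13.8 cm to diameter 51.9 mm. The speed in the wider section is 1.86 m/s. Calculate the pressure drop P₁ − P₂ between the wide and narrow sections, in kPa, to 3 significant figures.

ΔP ≈ 87.3 kPa

By continuity, v₂ = v₁·A₁/A₂ = 1.86·(150/21.2) = 13.2 m/s.
Bernoulli (h₁ = h₂): P₁ − P₂ = ½ρ(v₂² − v₁²).
P₁ − P₂ = ½·1030·(13.2² − 1.86²) = ½·1030·169 = 87300 Pa.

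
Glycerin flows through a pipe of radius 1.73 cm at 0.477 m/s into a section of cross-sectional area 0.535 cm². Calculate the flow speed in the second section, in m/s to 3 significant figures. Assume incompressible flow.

By continuity, v₂ = v₁·A₁/A₂ = 0.477·(9.40/0.535) = 8.38 m/s.

8.38 m/s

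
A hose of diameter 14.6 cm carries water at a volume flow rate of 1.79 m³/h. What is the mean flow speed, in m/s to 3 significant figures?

0.0297 m/s

Q = 1.79 m³/h = 0.000497 m³/s.
v = Q/A = 0.000497 / 0.0167 = 0.0297 m/s.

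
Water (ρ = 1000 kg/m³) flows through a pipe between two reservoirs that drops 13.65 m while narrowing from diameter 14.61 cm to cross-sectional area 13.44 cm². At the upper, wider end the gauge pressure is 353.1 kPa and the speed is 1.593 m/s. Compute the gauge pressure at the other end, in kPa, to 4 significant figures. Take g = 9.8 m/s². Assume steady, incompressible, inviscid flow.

P₂ ≈ 290.7 kPa

Continuity gives A₁v₁ = A₂v₂, so v₂ = (167.6 cm²)/(13.44 cm²) × 1.593 m/s = 19.87 m/s.
Applying Bernoulli between the two ends and solving for P₂: P₂ = P₁ + ½ρ(v₁² − v₂²) − ρgΔh.
P₂ = 353100 + ½·1000·(1.593² − 19.87²) − 1000·9.8·(−13.65) = 353100 + (-196100) − (-133800) = 290700 Pa.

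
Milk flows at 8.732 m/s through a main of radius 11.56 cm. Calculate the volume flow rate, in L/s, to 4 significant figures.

Q ≈ 366.6 L/s

Q = A·v = 0.04198 m² × 8.732 m/s = 0.3666 m³/s.
Converting: 0.3666 m³/s × 1000 = 366.6 L/s.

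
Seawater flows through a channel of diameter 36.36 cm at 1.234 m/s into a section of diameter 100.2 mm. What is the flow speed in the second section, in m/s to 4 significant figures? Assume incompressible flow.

16.25 m/s

The volume flow rate is constant, so v₂ = (A₁/A₂)v₁ = (1038/78.85)·1.234 = 16.25 m/s.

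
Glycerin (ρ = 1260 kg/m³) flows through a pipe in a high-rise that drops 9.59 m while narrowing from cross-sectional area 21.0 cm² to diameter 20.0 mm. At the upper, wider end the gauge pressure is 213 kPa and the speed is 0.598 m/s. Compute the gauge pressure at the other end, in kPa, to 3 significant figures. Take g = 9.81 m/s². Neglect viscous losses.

322 kPa

Mass conservation (A₁v₁ = A₂v₂) gives v₂ = 0.598 × 21.0/3.14 = 4.00 m/s.
Bernoulli: P₁ + ½ρv₁² + ρg h₁ = P₂ + ½ρv₂² + ρg h₂, so P₂ = P₁ + ½ρ(v₁² − v₂²) − ρg(h₂ − h₁).
P₂ = 213000 + ½·1260·(0.598² − 4.00²) − 1260·9.81·(−9.59) = 213000 + (-9840) − (-119000) = 322000 Pa.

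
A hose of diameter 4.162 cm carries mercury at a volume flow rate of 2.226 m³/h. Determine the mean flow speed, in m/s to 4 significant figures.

v ≈ 0.4545 m/s

Q = 2.226 m³/h = 0.0006183 m³/s.
v = Q/A = 0.0006183 / 0.001360 = 0.4545 m/s.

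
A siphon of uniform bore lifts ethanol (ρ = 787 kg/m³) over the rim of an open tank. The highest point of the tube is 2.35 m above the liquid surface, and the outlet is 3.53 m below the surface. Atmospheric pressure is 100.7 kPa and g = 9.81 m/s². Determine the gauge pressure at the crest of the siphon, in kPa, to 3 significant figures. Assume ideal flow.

The outlet speed comes from Torricelli: v = √(2g·3.53) = 8.32 m/s.
Continuity keeps v the same throughout the tube; from surface to crest, P_atm + 0 = P_top + ½ρv² + ρg·h_top.
P_top = 100700 − ½·787·8.32² − 787·9.81·2.35 = 55300 Pa. So P_gauge = P_top − P_atm = -45400 Pa.

-45.4 kPa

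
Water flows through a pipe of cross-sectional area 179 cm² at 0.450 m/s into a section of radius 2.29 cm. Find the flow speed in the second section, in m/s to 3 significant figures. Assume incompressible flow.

By continuity, v₂ = v₁·A₁/A₂ = 0.450·(179/16.5) = 4.89 m/s.

4.89 m/s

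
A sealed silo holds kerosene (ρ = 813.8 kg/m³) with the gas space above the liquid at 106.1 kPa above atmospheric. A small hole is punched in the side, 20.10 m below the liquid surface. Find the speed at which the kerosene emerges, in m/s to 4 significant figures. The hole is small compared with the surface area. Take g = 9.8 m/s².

Take point 1 at the surface (v₁ ≈ 0) and point 2 at the hole (at atmospheric pressure). Bernoulli: P₁ + ρg h = P_atm + ½ρv₂².
With P₁ − P_atm = 106100 Pa, v₂ = √(2gh + 2ΔP/ρ) = √(2·9.8·20.10 + 2·106100/813.8) = 25.59 m/s.

25.59 m/s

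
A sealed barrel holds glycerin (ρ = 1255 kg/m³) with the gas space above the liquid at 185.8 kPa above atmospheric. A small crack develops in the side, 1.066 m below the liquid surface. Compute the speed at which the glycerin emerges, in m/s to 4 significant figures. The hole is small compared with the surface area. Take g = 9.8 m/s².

17.80 m/s

Take point 1 at the surface (v₁ ≈ 0) and point 2 at the hole (at atmospheric pressure). Bernoulli: P₁ + ρg h = P_atm + ½ρv₂².
With P₁ − P_atm = 185800 Pa, v₂ = √(2gh + 2ΔP/ρ) = √(2·9.8·1.066 + 2·185800/1255) = 17.80 m/s.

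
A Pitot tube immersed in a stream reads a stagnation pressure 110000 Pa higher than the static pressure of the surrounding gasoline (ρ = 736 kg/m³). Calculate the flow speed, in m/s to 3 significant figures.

v = 17.3 m/s

The dynamic pressure equals the rise in static pressure at the stagnation point: ΔP = ½ρv².
v = √(2ΔP/ρ) = √(2·110000/736) = 17.3 m/s.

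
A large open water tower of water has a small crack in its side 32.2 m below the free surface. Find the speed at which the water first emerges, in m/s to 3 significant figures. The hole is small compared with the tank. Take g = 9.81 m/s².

Bernoulli from surface to hole (P equal, v_surface ≈ 0): v = √(2gh) = √(2×9.81×32.2) = 25.1 m/s.

v ≈ 25.1 m/s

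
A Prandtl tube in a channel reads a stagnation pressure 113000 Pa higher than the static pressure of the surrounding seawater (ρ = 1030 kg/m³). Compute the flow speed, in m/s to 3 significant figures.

The dynamic pressure equals the rise in static pressure at the stagnation point: ΔP = ½ρv².
v = √(2ΔP/ρ) = √(2·113000/1030) = 14.8 m/s.

14.8 m/s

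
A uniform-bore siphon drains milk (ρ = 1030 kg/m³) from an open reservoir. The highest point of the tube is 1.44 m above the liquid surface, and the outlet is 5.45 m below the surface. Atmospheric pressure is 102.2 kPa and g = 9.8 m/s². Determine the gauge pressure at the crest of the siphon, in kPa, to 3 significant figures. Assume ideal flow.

P_gauge = -69.5 kPa

The outlet speed comes from Torricelli: v = √(2g·5.45) = 10.3 m/s.
Continuity keeps v the same throughout the tube; from surface to crest, P_atm + 0 = P_top + ½ρv² + ρg·h_top.
P_top = 102200 − ½·1030·10.3² − 1030·9.8·1.44 = 32700 Pa. So P_gauge = P_top − P_atm = -69500 Pa.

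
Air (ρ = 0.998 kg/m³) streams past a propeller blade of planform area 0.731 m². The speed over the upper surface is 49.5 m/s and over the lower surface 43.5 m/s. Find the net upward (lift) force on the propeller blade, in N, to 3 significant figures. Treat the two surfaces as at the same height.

204 N

With equal heights on the two surfaces, Bernoulli gives P_lower − P_upper = ½ρ(v_upper² − v_lower²).
ΔP = ½·0.998·(49.5² − 43.5²) = 278 Pa.
Lift = ΔP · A = 278 × 0.731 = 204 N.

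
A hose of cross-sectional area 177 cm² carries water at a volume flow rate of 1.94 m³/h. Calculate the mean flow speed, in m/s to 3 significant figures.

Q = 1.94 m³/h = 0.000539 m³/s.
v = Q/A = 0.000539 / 0.0177 = 0.0304 m/s.

0.0304 m/s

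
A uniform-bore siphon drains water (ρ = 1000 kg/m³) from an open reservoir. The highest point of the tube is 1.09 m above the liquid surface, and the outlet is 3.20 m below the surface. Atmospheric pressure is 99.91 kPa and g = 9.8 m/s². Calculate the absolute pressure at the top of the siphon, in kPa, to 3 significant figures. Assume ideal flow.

P_top ≈ 57.9 kPa

Bernoulli surface→outlet gives ½v² = g·h_out, so v = √(2·9.8·3.20) = 7.92 m/s.
With constant cross-section the crest speed equals v; applying Bernoulli from the surface up to the crest, P_top = P_atm − ½ρv² − ρg·h_top.
P_top = 99910 − ½·1000·7.92² − 1000·9.8·1.09 = 57900 Pa.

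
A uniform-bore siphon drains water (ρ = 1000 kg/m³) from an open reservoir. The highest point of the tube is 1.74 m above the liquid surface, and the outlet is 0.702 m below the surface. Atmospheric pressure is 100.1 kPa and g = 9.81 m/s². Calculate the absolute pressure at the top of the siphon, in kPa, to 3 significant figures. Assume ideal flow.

Bernoulli surface→outlet gives ½v² = g·h_out, so v = √(2·9.81·0.702) = 3.71 m/s.
With constant cross-section the crest speed equals v; applying Bernoulli from the surface up to the crest, P_top = P_atm − ½ρv² − ρg·h_top.
P_top = 100100 − ½·1000·3.71² − 1000·9.81·1.74 = 76100 Pa.

P_top ≈ 76.1 kPa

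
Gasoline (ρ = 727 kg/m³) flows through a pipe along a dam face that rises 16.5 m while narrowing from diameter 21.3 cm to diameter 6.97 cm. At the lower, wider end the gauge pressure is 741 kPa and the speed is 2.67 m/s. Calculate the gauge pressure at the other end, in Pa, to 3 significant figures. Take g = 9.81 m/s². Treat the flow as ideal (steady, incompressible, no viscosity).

400000 Pa

By continuity, v₂ = v₁·A₁/A₂ = 2.67·(356/38.2) = 24.9 m/s.
Applying Bernoulli between the two ends and solving for P₂: P₂ = P₁ + ½ρ(v₁² − v₂²) − ρgΔh.
P₂ = 741000 + ½·727·(2.67² − 24.9²) − 727·9.81·(+16.5) = 741000 + (-223000) − (118000) = 400000 Pa.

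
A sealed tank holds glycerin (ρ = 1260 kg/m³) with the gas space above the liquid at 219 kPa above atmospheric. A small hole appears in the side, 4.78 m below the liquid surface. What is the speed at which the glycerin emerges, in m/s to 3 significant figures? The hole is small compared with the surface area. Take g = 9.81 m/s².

Take point 1 at the surface (v₁ ≈ 0) and point 2 at the hole (at atmospheric pressure). Bernoulli: P₁ + ρg h = P_atm + ½ρv₂².
With P₁ − P_atm = 219000 Pa, v₂ = √(2gh + 2ΔP/ρ) = √(2·9.81·4.78 + 2·219000/1260) = 21.0 m/s.

v ≈ 21.0 m/s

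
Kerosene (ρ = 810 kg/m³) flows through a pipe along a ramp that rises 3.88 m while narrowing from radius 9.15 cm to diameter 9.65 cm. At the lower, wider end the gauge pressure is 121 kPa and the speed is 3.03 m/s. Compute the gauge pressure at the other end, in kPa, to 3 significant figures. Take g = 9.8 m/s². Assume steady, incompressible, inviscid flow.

By continuity, v₂ = v₁·A₁/A₂ = 3.03·(263/73.1) = 10.9 m/s.
Bernoulli: P₁ + ½ρv₁² + ρg h₁ = P₂ + ½ρv₂² + ρg h₂, so P₂ = P₁ + ½ρ(v₁² − v₂²) − ρg(h₂ − h₁).
P₂ = 121000 + ½·810·(3.03² − 10.9²) − 810·9.8·(+3.88) = 121000 + (-44400) − (30800) = 45800 Pa.

P₂ ≈ 45.8 kPa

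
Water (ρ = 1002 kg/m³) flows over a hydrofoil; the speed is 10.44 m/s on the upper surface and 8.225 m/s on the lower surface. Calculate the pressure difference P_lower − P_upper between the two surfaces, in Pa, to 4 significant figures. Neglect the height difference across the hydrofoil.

ΔP ≈ 20710 Pa

The pressure is lower where the speed is higher: ΔP = ½ρ(v_up² − v_low²).
ΔP = ½·1002·(10.44² − 8.225²) = 20710 Pa.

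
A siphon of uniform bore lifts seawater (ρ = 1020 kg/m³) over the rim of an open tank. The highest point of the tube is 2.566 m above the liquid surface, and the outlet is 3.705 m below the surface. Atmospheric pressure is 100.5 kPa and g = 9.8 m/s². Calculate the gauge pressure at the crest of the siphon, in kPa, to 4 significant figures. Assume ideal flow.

Bernoulli surface→outlet gives ½v² = g·h_out, so v = √(2·9.8·3.705) = 8.522 m/s.
Continuity keeps v the same throughout the tube; from surface to crest, P_atm + 0 = P_top + ½ρv² + ρg·h_top.
P_top = 100500 − ½·1020·8.522² − 1020·9.8·2.566 = 37820 Pa. So P_gauge = P_top − P_atm = -62680 Pa.

P_gauge = -62.68 kPa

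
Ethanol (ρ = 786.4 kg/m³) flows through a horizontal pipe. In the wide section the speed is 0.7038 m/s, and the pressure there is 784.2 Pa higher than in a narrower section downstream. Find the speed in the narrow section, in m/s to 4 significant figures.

With h₁ = h₂, rearranging Bernoulli gives v₂ = √(v₁² + 2ΔP/ρ).
v₂ = √(0.7038² + 2·784.2/786.4) = √(0.4953 + 1.994) = 1.578 m/s.

v₂ ≈ 1.578 m/s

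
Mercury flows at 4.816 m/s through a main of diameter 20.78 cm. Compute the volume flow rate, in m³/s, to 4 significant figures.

Q = 0.1633 m³/s

Q = A·v = 0.03391 m² × 4.816 m/s = 0.1633 m³/s.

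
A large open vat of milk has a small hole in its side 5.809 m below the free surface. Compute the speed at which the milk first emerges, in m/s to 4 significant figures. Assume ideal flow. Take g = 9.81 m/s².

With the surface at rest and both surface and jet at atmospheric pressure, Bernoulli gives ρg h = ½ρv², so v = √(2gh) = √(2·9.81·5.809) = 10.68 m/s.

v ≈ 10.68 m/s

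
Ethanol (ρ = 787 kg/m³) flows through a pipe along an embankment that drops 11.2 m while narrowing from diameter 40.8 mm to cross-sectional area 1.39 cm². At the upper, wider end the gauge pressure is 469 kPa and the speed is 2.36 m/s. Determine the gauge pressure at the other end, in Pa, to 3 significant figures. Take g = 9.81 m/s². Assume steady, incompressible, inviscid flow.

The volume flow rate is constant, so v₂ = (A₁/A₂)v₁ = (13.1/1.39)·2.36 = 22.2 m/s.
Energy conservation along the streamline gives P₂ = P₁ − ½ρ(v₂² − v₁²) − ρg(h₂ − h₁).
P₂ = 469000 + ½·787·(2.36² − 22.2²) − 787·9.81·(−11.2) = 469000 + (-192000) − (-86500) = 364000 Pa.

P₂ ≈ 364000 Pa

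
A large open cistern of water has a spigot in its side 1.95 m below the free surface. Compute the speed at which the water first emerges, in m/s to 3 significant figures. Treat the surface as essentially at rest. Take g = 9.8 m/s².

Bernoulli from surface to hole (P equal, v_surface ≈ 0): v = √(2gh) = √(2×9.8×1.95) = 6.18 m/s.

v ≈ 6.18 m/s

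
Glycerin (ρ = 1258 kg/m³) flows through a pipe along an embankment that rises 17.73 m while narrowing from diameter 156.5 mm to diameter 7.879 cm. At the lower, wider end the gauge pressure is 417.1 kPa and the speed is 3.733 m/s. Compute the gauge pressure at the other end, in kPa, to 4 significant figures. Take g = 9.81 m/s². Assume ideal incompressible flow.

P₂ ≈ 70.62 kPa

Mass conservation (A₁v₁ = A₂v₂) gives v₂ = 3.733 × 192.4/48.76 = 14.73 m/s.
Applying Bernoulli between the two ends and solving for P₂: P₂ = P₁ + ½ρ(v₁² − v₂²) − ρgΔh.
P₂ = 417100 + ½·1258·(3.733² − 14.73²) − 1258·9.81·(+17.73) = 417100 + (-127700) − (218800) = 70620 Pa.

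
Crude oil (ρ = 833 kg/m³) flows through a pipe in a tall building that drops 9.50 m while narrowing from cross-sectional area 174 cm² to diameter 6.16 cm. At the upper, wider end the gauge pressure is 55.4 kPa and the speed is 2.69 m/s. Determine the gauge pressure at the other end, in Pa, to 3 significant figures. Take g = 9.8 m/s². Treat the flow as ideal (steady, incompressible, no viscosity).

By continuity, v₂ = v₁·A₁/A₂ = 2.69·(174/29.8) = 15.7 m/s.
Bernoulli: P₁ + ½ρv₁² + ρg h₁ = P₂ + ½ρv₂² + ρg h₂, so P₂ = P₁ + ½ρ(v₁² − v₂²) − ρg(h₂ − h₁).
P₂ = 55400 + ½·833·(2.69² − 15.7²) − 833·9.8·(−9.50) = 55400 + (-99700) − (-77600) = 33200 Pa.

P₂ ≈ 33200 Pa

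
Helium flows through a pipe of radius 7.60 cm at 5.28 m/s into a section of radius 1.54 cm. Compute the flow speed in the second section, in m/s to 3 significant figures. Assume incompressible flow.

v₂ ≈ 129 m/s

The volume flow rate is constant, so v₂ = (A₁/A₂)v₁ = (181/7.45)·5.28 = 129 m/s.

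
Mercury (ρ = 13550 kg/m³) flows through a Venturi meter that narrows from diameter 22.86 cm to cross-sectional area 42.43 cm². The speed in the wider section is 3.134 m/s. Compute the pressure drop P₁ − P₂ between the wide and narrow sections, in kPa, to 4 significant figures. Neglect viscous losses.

Continuity gives A₁v₁ = A₂v₂, so v₂ = (410.4 cm²)/(42.43 cm²) × 3.134 m/s = 30.32 m/s.
Along the horizontal streamline, P + ½ρv² is constant.
P₁ − P₂ = ½·13550·(30.32² − 3.134²) = ½·13550·909.2 = 6160000 Pa.

ΔP ≈ 6160 kPa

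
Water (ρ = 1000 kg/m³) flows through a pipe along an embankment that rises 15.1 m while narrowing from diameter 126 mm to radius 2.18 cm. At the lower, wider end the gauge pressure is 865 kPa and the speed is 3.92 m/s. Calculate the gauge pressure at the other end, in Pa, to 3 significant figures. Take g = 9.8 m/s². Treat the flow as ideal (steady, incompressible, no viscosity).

By continuity, v₂ = v₁·A₁/A₂ = 3.92·(125/14.9) = 32.7 m/s.
Energy conservation along the streamline gives P₂ = P₁ − ½ρ(v₂² − v₁²) − ρg(h₂ − h₁).
P₂ = 865000 + ½·1000·(3.92² − 32.7²) − 1000·9.8·(+15.1) = 865000 + (-528000) − (148000) = 189000 Pa.

P₂ = 189000 Pa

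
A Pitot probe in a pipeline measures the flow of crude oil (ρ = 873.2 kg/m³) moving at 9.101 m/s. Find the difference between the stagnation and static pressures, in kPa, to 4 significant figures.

At the stagnation point the flow is brought to rest, so Bernoulli gives P_stag − P_static = ½ρv².
ΔP = ½·873.2·9.101² = 36160 Pa.

ΔP ≈ 36.16 kPa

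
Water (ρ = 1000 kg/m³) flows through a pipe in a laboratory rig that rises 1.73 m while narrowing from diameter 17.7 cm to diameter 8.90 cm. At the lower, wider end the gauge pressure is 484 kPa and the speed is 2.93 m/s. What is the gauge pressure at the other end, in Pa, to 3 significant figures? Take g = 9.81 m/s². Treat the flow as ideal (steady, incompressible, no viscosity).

Mass conservation (A₁v₁ = A₂v₂) gives v₂ = 2.93 × 246/62.2 = 11.6 m/s.
Bernoulli: P₁ + ½ρv₁² + ρg h₁ = P₂ + ½ρv₂² + ρg h₂, so P₂ = P₁ + ½ρ(v₁² − v₂²) − ρg(h₂ − h₁).
P₂ = 484000 + ½·1000·(2.93² − 11.6²) − 1000·9.81·(+1.73) = 484000 + (-62900) − (17000) = 404000 Pa.

P₂ ≈ 404000 Pa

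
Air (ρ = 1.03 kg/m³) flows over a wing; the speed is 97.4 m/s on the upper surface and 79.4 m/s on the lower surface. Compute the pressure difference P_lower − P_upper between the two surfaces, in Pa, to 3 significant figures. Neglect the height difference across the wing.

Bernoulli (same height): P_lower − P_upper = ½ρ(v_upper² − v_lower²).
ΔP = ½·1.03·(97.4² − 79.4²) = 1640 Pa.

ΔP ≈ 1640 Pa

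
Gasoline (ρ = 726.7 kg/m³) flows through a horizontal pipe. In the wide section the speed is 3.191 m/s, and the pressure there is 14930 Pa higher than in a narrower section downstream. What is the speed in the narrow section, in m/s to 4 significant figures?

7.160 m/s

Horizontal Bernoulli: P₁ + ½ρv₁² = P₂ + ½ρv₂², so v₂² = v₁² + 2(P₁ − P₂)/ρ.
v₂ = √(3.191² + 2·14930/726.7) = √(10.18 + 41.09) = 7.160 m/s.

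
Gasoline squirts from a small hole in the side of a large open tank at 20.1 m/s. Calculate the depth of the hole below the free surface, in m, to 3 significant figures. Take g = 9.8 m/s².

h ≈ 20.6 m

For a small hole in a large open tank, ½v² = gh, giving h = v²/(2g).
h = 20.1²/(2·9.8) = 404/19.60 = 20.6 m.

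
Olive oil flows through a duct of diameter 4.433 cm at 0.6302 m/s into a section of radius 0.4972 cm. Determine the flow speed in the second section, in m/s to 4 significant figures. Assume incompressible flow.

12.52 m/s

By continuity, v₂ = v₁·A₁/A₂ = 0.6302·(15.43/0.7766) = 12.52 m/s.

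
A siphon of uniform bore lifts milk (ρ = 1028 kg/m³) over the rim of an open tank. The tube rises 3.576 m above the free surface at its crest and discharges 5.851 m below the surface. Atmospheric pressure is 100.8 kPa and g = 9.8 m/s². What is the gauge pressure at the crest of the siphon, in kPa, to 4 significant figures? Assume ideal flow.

Bernoulli surface→outlet gives ½v² = g·h_out, so v = √(2·9.8·5.851) = 10.71 m/s.
The bore is uniform, so the speed at the crest is the same v. Bernoulli surface→crest: P_atm = P_top + ½ρv² + ρg·h_top.
P_top = 100800 − ½·1028·10.71² − 1028·9.8·3.576 = 5829 Pa. So P_gauge = P_top − P_atm = -94970 Pa.

P_gauge ≈ -94.97 kPa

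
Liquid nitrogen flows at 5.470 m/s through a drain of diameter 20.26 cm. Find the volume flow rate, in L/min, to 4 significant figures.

Q = A·v = 0.03224 m² × 5.470 m/s = 0.1763 m³/s.
Converting: 0.1763 m³/s × 60000 = 10580 L/min.

Q ≈ 10580 L/min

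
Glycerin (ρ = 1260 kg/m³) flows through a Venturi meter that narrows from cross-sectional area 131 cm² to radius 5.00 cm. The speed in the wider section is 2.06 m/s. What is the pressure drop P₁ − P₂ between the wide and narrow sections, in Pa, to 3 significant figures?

ΔP ≈ 4760 Pa

Mass conservation (A₁v₁ = A₂v₂) gives v₂ = 2.06 × 131/78.5 = 3.44 m/s.
With no height change, Bernoulli's equation is P₁ + ½ρv₁² = P₂ + ½ρv₂².
P₁ − P₂ = ½·1260·(3.44² − 2.06²) = ½·1260·7.56 = 4760 Pa.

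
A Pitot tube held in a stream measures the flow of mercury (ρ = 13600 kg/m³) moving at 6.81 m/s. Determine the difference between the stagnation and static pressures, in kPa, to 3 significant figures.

ΔP = 315 kPa

Bernoulli between the free stream and the stagnation point: ½ρv² = P_stag − P_static.
ΔP = ½·13600·6.81² = 315000 Pa.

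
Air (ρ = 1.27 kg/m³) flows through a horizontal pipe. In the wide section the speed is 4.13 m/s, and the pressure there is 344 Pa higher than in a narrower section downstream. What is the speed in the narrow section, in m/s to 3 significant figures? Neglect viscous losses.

Along the level pipe P + ½ρv² is conserved, hence v₂² = v₁² + 2(P₁ − P₂)/ρ.
v₂ = √(4.13² + 2·344/1.27) = √(17.1 + 542) = 23.6 m/s.

v₂ ≈ 23.6 m/s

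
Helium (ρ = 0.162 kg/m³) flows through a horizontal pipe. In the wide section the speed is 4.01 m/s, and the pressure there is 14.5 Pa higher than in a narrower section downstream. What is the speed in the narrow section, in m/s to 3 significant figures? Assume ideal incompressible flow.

v₂ ≈ 14.0 m/s

With h₁ = h₂, rearranging Bernoulli gives v₂ = √(v₁² + 2ΔP/ρ).
v₂ = √(4.01² + 2·14.5/0.162) = √(16.1 + 179) = 14.0 m/s.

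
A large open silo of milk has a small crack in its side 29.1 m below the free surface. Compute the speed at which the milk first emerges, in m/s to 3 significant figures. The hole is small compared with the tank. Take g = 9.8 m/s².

v ≈ 23.9 m/s

The surface is effectively still and both ends are open, so ½v² = gh and v = √(2·9.8·29.1) = 23.9 m/s.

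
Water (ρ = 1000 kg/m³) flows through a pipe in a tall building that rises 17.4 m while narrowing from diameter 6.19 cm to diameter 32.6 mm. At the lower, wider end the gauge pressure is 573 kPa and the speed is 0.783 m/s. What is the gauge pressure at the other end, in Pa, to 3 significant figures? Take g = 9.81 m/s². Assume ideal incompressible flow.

By continuity, v₂ = v₁·A₁/A₂ = 0.783·(30.1/8.35) = 2.82 m/s.
Bernoulli: P₁ + ½ρv₁² + ρg h₁ = P₂ + ½ρv₂² + ρg h₂, so P₂ = P₁ + ½ρ(v₁² − v₂²) − ρg(h₂ − h₁).
P₂ = 573000 + ½·1000·(0.783² − 2.82²) − 1000·9.81·(+17.4) = 573000 + (-3680) − (171000) = 399000 Pa.

399000 Pa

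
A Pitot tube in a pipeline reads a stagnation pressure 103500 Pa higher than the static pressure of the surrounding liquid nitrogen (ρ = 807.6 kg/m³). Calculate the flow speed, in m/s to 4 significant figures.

At the stagnation point the flow is brought to rest, so Bernoulli gives P_stag − P_static = ½ρv².
v = √(2ΔP/ρ) = √(2·103500/807.6) = 16.01 m/s.

v = 16.01 m/s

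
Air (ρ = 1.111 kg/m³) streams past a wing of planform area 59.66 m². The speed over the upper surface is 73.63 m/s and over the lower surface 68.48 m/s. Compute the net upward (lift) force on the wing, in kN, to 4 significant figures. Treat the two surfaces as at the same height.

The faster flow above has the lower pressure; Bernoulli (same height) gives ΔP = ½ρ(v_up² − v_low²).
ΔP = ½·1.111·(73.63² − 68.48²) = 406.6 Pa.
Lift = ΔP · A = 406.6 × 59.66 = 24250 N.

F = 24.25 kN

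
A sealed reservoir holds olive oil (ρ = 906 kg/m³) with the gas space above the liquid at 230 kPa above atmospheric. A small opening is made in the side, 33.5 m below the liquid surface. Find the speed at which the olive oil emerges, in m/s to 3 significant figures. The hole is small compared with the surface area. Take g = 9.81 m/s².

Take point 1 at the surface (v₁ ≈ 0) and point 2 at the hole (at atmospheric pressure). Bernoulli: P₁ + ρg h = P_atm + ½ρv₂².
With P₁ − P_atm = 230000 Pa, v₂ = √(2gh + 2ΔP/ρ) = √(2·9.81·33.5 + 2·230000/906) = 34.1 m/s.

v ≈ 34.1 m/s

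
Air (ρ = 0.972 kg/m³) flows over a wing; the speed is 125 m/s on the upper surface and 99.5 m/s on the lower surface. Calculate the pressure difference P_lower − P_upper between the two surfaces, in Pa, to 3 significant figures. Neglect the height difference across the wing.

Bernoulli (same height): P_lower − P_upper = ½ρ(v_upper² − v_lower²).
ΔP = ½·0.972·(125² − 99.5²) = 2780 Pa.

ΔP ≈ 2780 Pa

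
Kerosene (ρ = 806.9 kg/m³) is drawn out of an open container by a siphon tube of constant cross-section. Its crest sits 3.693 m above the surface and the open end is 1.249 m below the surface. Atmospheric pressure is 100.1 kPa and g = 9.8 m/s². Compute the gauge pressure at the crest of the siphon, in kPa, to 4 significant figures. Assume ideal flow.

The outlet speed comes from Torricelli: v = √(2g·1.249) = 4.948 m/s.
With constant cross-section the crest speed equals v; applying Bernoulli from the surface up to the crest, P_top = P_atm − ½ρv² − ρg·h_top.
P_top = 100100 − ½·806.9·4.948² − 806.9·9.8·3.693 = 61020 Pa. So P_gauge = P_top − P_atm = -39080 Pa.

P_gauge = -39.08 kPa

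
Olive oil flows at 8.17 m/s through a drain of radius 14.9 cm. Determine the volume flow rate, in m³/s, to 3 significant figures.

Q = A·v = 0.0697 m² × 8.17 m/s = 0.570 m³/s.

Q ≈ 0.570 m³/s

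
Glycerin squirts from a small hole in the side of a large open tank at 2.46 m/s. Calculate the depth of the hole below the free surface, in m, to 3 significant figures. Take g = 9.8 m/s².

Torricelli: v = √(2gh), so h = v²/(2g).
h = 2.46²/(2·9.8) = 6.05/19.60 = 0.309 m.

0.309 m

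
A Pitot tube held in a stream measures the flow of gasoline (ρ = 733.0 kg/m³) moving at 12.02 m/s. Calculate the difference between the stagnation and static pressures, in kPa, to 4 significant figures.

Bernoulli between the free stream and the stagnation point: ½ρv² = P_stag − P_static.
ΔP = ½·733.0·12.02² = 52950 Pa.

ΔP = 52.95 kPa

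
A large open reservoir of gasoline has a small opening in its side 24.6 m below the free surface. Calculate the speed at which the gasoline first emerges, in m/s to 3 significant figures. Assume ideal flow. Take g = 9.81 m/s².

With the surface at rest and both surface and jet at atmospheric pressure, Bernoulli gives ρg h = ½ρv², so v = √(2gh) = √(2·9.81·24.6) = 22.0 m/s.

22.0 m/s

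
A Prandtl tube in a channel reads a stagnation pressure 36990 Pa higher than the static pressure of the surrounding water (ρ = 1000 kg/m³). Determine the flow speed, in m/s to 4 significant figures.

At the stagnation point the flow is brought to rest, so Bernoulli gives P_stag − P_static = ½ρv².
v = √(2ΔP/ρ) = √(2·36990/1000) = 8.601 m/s.

v = 8.601 m/s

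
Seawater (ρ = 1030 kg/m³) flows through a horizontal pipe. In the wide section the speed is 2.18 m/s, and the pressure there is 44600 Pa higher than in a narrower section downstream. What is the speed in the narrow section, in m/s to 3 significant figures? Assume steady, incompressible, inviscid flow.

With h₁ = h₂, rearranging Bernoulli gives v₂ = √(v₁² + 2ΔP/ρ).
v₂ = √(2.18² + 2·44600/1030) = √(4.75 + 86.6) = 9.56 m/s.

v₂ ≈ 9.56 m/s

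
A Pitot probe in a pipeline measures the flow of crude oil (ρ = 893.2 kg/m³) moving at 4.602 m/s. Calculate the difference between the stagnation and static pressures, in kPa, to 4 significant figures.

9.458 kPa

At the stagnation point the flow is brought to rest, so Bernoulli gives P_stag − P_static = ½ρv².
ΔP = ½·893.2·4.602² = 9458 Pa.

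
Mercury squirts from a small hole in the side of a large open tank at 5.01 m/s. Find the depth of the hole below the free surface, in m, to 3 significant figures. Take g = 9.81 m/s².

Torricelli: v = √(2gh), so h = v²/(2g).
h = 5.01²/(2·9.81) = 25.1/19.62 = 1.28 m.

h ≈ 1.28 m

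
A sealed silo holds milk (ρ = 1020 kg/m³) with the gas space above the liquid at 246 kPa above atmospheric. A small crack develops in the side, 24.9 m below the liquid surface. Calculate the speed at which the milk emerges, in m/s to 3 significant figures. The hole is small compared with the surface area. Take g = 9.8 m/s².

Take point 1 at the surface (v₁ ≈ 0) and point 2 at the hole (at atmospheric pressure). Bernoulli: P₁ + ρg h = P_atm + ½ρv₂².
With P₁ − P_atm = 246000 Pa, v₂ = √(2gh + 2ΔP/ρ) = √(2·9.8·24.9 + 2·246000/1020) = 31.2 m/s.

31.2 m/s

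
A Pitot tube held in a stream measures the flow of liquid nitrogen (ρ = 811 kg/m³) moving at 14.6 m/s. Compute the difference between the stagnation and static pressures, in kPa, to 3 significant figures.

86.4 kPa

Bernoulli between the free stream and the stagnation point: ½ρv² = P_stag − P_static.
ΔP = ½·811·14.6² = 86400 Pa.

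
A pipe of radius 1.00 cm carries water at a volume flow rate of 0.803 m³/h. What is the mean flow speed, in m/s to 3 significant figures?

Q = 0.803 m³/h = 0.000223 m³/s.
v = Q/A = 0.000223 / 0.000314 = 0.710 m/s.

0.710 m/s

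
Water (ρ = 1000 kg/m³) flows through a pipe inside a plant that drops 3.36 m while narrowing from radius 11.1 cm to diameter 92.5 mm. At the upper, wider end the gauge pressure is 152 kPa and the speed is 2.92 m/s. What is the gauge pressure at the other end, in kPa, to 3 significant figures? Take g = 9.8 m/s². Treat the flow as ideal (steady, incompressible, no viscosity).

The volume flow rate is constant, so v₂ = (A₁/A₂)v₁ = (387/67.2)·2.92 = 16.8 m/s.
Energy conservation along the streamline gives P₂ = P₁ − ½ρ(v₂² − v₁²) − ρg(h₂ − h₁).
P₂ = 152000 + ½·1000·(2.92² − 16.8²) − 1000·9.8·(−3.36) = 152000 + (-137000) − (-32900) = 47700 Pa.

P₂ ≈ 47.7 kPa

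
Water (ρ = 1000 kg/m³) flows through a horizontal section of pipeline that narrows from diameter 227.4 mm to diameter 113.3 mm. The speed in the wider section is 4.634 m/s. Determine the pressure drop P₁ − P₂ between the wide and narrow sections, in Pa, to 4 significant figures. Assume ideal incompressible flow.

The volume flow rate is constant, so v₂ = (A₁/A₂)v₁ = (406.1/100.8)·4.634 = 18.67 m/s.
Bernoulli (h₁ = h₂): P₁ − P₂ = ½ρ(v₂² − v₁²).
P₁ − P₂ = ½·1000·(18.67² − 4.634²) = ½·1000·327.0 = 163500 Pa.

163500 Pa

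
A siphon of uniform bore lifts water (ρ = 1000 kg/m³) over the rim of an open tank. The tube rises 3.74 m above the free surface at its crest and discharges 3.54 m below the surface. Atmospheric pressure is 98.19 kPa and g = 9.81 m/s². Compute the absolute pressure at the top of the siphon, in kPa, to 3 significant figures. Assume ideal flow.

From the surface to the outlet (both open to atmosphere, surface at rest): v = √(2g·h_out) = √(2·9.81·3.54) = 8.33 m/s.
Continuity keeps v the same throughout the tube; from surface to crest, P_atm + 0 = P_top + ½ρv² + ρg·h_top.
P_top = 98190 − ½·1000·8.33² − 1000·9.81·3.74 = 26800 Pa.

P_top ≈ 26.8 kPa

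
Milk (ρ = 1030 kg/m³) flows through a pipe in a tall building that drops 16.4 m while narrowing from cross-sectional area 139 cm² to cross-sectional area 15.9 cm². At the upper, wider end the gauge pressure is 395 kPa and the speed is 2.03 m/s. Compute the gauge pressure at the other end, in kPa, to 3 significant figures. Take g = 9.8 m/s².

P₂ ≈ 400 kPa

By continuity, v₂ = v₁·A₁/A₂ = 2.03·(139/15.9) = 17.7 m/s.
Applying Bernoulli between the two ends and solving for P₂: P₂ = P₁ + ½ρ(v₁² − v₂²) − ρgΔh.
P₂ = 395000 + ½·1030·(2.03² − 17.7²) − 1030·9.8·(−16.4) = 395000 + (-160000) − (-166000) = 400000 Pa.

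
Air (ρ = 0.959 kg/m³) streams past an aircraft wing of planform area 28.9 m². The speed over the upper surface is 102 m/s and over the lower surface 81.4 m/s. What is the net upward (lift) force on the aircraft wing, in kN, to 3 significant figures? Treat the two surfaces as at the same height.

F ≈ 52.4 kN

From P + ½ρv² = const at equal height, P_low − P_up = ½ρ(v_up² − v_low²).
ΔP = ½·0.959·(102² − 81.4²) = 1810 Pa.
Lift = ΔP · A = 1810 × 28.9 = 52400 N.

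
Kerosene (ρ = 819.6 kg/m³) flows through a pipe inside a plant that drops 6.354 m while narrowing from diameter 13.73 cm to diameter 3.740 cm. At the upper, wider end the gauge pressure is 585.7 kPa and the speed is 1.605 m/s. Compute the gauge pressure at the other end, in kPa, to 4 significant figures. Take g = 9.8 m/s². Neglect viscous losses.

By continuity, v₂ = v₁·A₁/A₂ = 1.605·(148.1/10.99) = 21.63 m/s.
Energy conservation along the streamline gives P₂ = P₁ − ½ρ(v₂² − v₁²) − ρg(h₂ − h₁).
P₂ = 585700 + ½·819.6·(1.605² − 21.63²) − 819.6·9.8·(−6.354) = 585700 + (-190700) − (-51040) = 446000 Pa.

P₂ ≈ 446.0 kPa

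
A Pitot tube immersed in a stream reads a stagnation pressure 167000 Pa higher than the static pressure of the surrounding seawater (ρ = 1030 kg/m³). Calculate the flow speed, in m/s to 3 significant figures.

Bernoulli between the free stream and the stagnation point: ½ρv² = P_stag − P_static.
v = √(2ΔP/ρ) = √(2·167000/1030) = 18.0 m/s.

v ≈ 18.0 m/s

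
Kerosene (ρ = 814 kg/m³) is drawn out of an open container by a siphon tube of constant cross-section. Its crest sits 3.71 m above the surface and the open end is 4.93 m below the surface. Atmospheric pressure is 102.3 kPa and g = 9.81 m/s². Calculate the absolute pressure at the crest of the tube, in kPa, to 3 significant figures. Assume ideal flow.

The outlet speed comes from Torricelli: v = √(2g·4.93) = 9.83 m/s.
Continuity keeps v the same throughout the tube; from surface to crest, P_atm + 0 = P_top + ½ρv² + ρg·h_top.
P_top = 102300 − ½·814·9.83² − 814·9.81·3.71 = 33300 Pa.

P_top = 33.3 kPa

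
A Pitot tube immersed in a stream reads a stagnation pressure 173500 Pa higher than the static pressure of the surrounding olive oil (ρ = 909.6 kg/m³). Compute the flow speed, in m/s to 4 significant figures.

v ≈ 19.53 m/s

The dynamic pressure equals the rise in static pressure at the stagnation point: ΔP = ½ρv².
v = √(2ΔP/ρ) = √(2·173500/909.6) = 19.53 m/s.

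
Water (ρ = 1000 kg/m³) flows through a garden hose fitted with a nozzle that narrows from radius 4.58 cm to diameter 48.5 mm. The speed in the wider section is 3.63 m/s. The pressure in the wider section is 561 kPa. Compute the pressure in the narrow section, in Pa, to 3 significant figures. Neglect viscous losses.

P₂ = 484000 Pa

The volume flow rate is constant, so v₂ = (A₁/A₂)v₁ = (65.9/18.5)·3.63 = 12.9 m/s.
Bernoulli (h₁ = h₂): P₁ − P₂ = ½ρ(v₂² − v₁²).
P₂ = P₁ − ½ρ(v₂² − v₁²) = 561000 − ½·1000·(12.9² − 3.63²) = 561000 − 77200 = 484000 Pa.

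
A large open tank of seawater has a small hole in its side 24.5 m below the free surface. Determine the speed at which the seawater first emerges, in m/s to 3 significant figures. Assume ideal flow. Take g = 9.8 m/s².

With the surface at rest and both surface and jet at atmospheric pressure, Bernoulli gives ρg h = ½ρv², so v = √(2gh) = √(2·9.8·24.5) = 21.9 m/s.

v ≈ 21.9 m/s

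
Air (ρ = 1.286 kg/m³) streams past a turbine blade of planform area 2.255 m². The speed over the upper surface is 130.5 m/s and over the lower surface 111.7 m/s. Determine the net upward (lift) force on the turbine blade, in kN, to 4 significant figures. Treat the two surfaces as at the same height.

The faster flow above has the lower pressure; Bernoulli (same height) gives ΔP = ½ρ(v_up² − v_low²).
ΔP = ½·1.286·(130.5² − 111.7²) = 2928 Pa.
Lift = ΔP · A = 2928 × 2.255 = 6602 N.

F = 6.602 kN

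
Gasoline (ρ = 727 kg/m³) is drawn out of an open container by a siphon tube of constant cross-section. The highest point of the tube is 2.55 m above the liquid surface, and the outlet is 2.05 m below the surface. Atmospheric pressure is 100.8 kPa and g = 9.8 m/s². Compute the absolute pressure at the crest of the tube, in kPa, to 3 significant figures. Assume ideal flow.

P_top = 68.0 kPa

From the surface to the outlet (both open to atmosphere, surface at rest): v = √(2g·h_out) = √(2·9.8·2.05) = 6.34 m/s.
Continuity keeps v the same throughout the tube; from surface to crest, P_atm + 0 = P_top + ½ρv² + ρg·h_top.
P_top = 100800 − ½·727·6.34² − 727·9.8·2.55 = 68000 Pa.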